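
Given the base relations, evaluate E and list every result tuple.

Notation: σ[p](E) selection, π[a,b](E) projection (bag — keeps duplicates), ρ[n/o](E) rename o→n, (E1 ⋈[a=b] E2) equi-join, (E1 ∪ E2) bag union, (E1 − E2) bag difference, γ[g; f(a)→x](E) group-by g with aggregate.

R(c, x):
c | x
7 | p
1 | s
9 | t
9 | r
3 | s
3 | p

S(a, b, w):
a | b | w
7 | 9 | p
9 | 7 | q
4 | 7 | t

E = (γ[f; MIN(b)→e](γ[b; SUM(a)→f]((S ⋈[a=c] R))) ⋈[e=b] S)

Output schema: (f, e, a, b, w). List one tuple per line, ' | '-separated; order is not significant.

Per-node cardinality:
  S → 3
  R → 6
  (S ⋈[a=c] R) → 3
  γ[b; SUM(a)→f]((S ⋈[a=c] R)) → 2
  γ[f; MIN(b)→e](γ[b; SUM(a)→f]((S ⋈[a=c] R))) → 2
  S → 3
  (γ[f; MIN(b)→e](γ[b; SUM(a)→f]((S ⋈[a=c] R))) ⋈[e=b] S) → 3

== RESULT ==
f | e | a | b | w
7 | 9 | 7 | 9 | p
18 | 7 | 4 | 7 | t
18 | 7 | 9 | 7 | q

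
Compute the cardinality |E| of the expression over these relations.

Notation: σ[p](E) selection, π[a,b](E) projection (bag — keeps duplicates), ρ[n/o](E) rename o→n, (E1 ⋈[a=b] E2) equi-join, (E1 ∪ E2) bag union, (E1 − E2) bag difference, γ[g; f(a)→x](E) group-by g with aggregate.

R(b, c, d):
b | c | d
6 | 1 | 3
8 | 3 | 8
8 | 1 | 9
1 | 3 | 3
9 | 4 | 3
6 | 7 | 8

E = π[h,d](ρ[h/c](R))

Subexpression sizes:
  R → 6
  ρ[h/c](R) → 6
  π[h,d](ρ[h/c](R)) → 6

|E| = 6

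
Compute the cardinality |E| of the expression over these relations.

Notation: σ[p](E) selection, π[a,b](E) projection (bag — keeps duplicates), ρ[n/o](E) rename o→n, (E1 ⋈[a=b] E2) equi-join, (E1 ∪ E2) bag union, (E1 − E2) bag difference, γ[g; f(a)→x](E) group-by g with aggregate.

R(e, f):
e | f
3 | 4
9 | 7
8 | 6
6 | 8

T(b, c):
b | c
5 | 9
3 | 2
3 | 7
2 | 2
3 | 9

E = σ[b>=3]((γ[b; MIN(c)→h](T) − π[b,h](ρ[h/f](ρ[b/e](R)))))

Stepwise |·|:
  T → 5
  γ[b; MIN(c)→h](T) → 3
  R → 4
  ρ[b/e](R) → 4
  ρ[h/f](ρ[b/e](R)) → 4
  π[b,h](ρ[h/f](ρ[b/e](R))) → 4
  (γ[b; MIN(c)→h](T) − π[b,h](ρ[h/f](ρ[b/e](R)))) → 3
  σ[b>=3]((γ[b; MIN(c)→h](T) − π[b,h](ρ[h/f](ρ[b/e](R))))) → 2

|E| = 2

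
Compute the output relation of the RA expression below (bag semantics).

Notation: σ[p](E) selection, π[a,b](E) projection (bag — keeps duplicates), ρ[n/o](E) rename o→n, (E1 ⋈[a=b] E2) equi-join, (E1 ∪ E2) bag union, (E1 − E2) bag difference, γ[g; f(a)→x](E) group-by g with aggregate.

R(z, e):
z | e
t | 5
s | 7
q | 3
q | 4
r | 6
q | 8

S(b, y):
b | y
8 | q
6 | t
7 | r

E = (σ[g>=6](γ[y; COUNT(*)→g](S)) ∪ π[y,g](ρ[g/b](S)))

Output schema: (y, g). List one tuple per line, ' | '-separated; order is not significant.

Stepwise |·|:
  S → 3
  γ[y; COUNT(*)→g](S) → 3
  σ[g>=6](γ[y; COUNT(*)→g](S)) → 0
  S → 3
  ρ[g/b](S) → 3
  π[y,g](ρ[g/b](S)) → 3
  (σ[g>=6](γ[y; COUNT(*)→g](S)) ∪ π[y,g](ρ[g/b](S))) → 3

== RESULT ==
y | g
q | 8
r | 7
t | 6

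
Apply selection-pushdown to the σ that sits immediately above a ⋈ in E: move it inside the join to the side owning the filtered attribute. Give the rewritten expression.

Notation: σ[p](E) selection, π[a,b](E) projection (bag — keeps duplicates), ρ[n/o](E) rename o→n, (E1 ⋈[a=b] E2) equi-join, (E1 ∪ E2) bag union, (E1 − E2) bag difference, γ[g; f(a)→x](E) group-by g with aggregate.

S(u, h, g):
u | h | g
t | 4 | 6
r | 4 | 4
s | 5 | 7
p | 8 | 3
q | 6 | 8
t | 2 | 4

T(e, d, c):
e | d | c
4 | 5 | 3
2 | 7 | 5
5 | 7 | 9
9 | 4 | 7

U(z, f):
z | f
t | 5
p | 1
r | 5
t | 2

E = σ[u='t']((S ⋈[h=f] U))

σ filters on u, owned by the left side.
E' = (σ[u='t'](S) ⋈[h=f] U)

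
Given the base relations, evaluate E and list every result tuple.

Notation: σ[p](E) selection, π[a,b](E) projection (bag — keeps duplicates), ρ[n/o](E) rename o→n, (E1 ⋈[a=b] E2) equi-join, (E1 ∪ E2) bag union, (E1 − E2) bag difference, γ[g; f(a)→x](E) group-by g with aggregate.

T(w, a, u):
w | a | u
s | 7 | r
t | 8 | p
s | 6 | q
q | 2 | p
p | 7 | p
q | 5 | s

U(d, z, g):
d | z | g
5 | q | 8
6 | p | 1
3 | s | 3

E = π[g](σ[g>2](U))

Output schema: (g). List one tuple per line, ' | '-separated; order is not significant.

Stepwise |·|:
  U → 3
  σ[g>2](U) → 2
  π[g](σ[g>2](U)) → 2

== RESULT ==
g
3
8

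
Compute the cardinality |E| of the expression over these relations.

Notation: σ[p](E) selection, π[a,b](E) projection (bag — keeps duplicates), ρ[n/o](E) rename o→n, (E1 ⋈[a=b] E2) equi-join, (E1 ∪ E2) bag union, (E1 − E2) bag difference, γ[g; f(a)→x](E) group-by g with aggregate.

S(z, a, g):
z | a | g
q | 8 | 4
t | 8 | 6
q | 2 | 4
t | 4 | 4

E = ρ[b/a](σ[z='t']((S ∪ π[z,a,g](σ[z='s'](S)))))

Row counts bottom-up:
  S → 4
  S → 4
  σ[z='s'](S) → 0
  π[z,a,g](σ[z='s'](S)) → 0
  (S ∪ π[z,a,g](σ[z='s'](S))) → 4
  σ[z='t']((S ∪ π[z,a,g](σ[z='s'](S)))) → 2
  ρ[b/a](σ[z='t']((S ∪ π[z,a,g](σ[z='s'](S))))) → 2

|E| = 2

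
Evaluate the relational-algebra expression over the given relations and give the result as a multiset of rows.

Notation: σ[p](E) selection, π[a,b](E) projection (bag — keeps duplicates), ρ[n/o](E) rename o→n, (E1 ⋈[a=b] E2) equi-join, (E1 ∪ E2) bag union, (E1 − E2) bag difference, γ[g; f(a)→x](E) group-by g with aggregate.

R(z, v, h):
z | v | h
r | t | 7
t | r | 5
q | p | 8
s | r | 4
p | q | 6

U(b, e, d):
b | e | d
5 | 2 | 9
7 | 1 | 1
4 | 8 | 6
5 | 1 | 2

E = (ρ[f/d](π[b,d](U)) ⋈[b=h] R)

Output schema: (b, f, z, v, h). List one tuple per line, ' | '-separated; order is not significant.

Stepwise |·|:
  U → 4
  π[b,d](U) → 4
  ρ[f/d](π[b,d](U)) → 4
  R → 5
  (ρ[f/d](π[b,d](U)) ⋈[b=h] R) → 4

== RESULT ==
b | f | z | v | h
4 | 6 | s | r | 4
5 | 2 | t | r | 5
5 | 9 | t | r | 5
7 | 1 | r | t | 7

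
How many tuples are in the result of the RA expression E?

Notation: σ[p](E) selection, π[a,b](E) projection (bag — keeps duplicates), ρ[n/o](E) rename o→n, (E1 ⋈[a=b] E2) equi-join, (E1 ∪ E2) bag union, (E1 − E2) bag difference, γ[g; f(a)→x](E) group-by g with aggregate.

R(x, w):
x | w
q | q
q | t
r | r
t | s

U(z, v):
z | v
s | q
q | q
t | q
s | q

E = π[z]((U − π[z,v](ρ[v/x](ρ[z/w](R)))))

Row counts bottom-up:
  U → 4
  R → 4
  ρ[z/w](R) → 4
  ρ[v/x](ρ[z/w](R)) → 4
  π[z,v](ρ[v/x](ρ[z/w](R))) → 4
  (U − π[z,v](ρ[v/x](ρ[z/w](R)))) → 2
  π[z]((U − π[z,v](ρ[v/x](ρ[z/w](R))))) → 2

|E| = 2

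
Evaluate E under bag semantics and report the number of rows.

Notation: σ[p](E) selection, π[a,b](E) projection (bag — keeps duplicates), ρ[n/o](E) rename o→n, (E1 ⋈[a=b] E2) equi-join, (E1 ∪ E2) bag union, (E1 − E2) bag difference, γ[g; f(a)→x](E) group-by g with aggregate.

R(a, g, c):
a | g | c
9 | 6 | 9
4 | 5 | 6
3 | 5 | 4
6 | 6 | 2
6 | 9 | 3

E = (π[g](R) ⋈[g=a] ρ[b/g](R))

Per-node cardinality:
  R → 5
  π[g](R) → 5
  R → 5
  ρ[b/g](R) → 5
  (π[g](R) ⋈[g=a] ρ[b/g](R)) → 5

|E| = 5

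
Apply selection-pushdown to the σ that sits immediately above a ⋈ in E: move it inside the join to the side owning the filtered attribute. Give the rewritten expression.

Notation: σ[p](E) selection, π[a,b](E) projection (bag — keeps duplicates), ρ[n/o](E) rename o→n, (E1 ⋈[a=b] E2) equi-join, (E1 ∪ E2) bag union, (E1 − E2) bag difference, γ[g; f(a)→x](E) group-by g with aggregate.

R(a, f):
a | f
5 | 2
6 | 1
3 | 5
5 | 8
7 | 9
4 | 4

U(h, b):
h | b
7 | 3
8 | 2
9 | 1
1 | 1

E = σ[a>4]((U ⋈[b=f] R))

σ filters on a, owned by the right side.
E' = (U ⋈[b=f] σ[a>4](R))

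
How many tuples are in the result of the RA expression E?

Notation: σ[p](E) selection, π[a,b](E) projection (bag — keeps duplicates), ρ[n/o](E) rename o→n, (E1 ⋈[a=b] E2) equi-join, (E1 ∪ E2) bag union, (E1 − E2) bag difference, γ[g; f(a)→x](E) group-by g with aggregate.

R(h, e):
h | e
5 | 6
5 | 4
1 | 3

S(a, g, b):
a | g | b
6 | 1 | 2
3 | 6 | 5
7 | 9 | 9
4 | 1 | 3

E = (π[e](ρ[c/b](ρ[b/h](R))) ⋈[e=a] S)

Stepwise |·|:
  R → 3
  ρ[b/h](R) → 3
  ρ[c/b](ρ[b/h](R)) → 3
  π[e](ρ[c/b](ρ[b/h](R))) → 3
  S → 4
  (π[e](ρ[c/b](ρ[b/h](R))) ⋈[e=a] S) → 3

|E| = 3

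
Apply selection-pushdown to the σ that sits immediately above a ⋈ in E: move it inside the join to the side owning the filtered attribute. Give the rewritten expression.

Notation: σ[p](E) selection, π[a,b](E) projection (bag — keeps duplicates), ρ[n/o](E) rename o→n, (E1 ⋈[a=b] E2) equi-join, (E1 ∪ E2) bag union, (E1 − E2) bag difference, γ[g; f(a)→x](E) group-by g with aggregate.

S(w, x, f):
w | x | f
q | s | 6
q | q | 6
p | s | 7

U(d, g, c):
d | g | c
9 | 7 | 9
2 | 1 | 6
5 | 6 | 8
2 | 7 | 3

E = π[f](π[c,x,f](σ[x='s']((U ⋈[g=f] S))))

σ filters on x, owned by the right side.
E' = π[f](π[c,x,f]((U ⋈[g=f] σ[x='s'](S))))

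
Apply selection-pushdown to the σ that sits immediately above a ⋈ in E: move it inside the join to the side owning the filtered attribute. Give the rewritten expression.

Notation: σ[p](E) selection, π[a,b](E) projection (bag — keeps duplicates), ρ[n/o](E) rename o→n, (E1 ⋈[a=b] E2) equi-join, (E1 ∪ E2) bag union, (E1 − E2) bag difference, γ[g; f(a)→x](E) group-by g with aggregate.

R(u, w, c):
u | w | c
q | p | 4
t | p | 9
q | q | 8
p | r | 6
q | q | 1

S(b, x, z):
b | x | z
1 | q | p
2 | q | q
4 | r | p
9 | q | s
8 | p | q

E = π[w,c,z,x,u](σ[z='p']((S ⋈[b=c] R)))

σ filters on z, owned by the left side.
E' = π[w,c,z,x,u]((σ[z='p'](S) ⋈[b=c] R))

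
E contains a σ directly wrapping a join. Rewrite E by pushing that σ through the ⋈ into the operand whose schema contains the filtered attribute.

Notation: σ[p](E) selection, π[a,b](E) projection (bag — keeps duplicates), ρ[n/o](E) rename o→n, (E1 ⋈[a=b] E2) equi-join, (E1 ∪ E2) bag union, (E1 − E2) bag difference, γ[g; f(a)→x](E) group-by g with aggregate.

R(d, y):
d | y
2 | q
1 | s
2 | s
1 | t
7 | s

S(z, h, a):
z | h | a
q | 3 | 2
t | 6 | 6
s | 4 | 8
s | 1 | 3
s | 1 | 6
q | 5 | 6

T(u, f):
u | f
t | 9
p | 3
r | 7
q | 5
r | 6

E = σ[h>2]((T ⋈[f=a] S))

σ filters on h, owned by the right side.
E' = (T ⋈[f=a] σ[h>2](S))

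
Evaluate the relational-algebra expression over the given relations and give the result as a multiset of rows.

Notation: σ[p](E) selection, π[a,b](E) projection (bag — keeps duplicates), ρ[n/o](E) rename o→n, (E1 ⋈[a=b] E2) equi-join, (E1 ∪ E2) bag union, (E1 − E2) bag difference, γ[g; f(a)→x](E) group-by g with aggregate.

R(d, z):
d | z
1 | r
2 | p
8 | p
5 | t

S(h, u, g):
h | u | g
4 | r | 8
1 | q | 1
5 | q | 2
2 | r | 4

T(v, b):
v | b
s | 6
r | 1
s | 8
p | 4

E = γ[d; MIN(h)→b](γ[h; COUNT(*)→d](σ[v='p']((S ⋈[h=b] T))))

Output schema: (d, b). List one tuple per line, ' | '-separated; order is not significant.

Stepwise |·|:
  S → 4
  T → 4
  (S ⋈[h=b] T) → 2
  σ[v='p']((S ⋈[h=b] T)) → 1
  γ[h; COUNT(*)→d](σ[v='p']((S ⋈[h=b] T))) → 1
  γ[d; MIN(h)→b](γ[h; COUNT(*)→d](σ[v='p']((S ⋈[h=b] T)))) → 1

== RESULT ==
d | b
1 | 4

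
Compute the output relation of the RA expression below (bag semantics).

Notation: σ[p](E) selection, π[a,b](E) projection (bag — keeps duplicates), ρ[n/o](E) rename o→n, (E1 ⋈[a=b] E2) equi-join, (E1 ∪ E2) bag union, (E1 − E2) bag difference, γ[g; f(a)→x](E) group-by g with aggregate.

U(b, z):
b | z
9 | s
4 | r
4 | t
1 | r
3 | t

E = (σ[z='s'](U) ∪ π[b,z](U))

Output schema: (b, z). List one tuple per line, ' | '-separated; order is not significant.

Per-node cardinality:
  U → 5
  σ[z='s'](U) → 1
  U → 5
  π[b,z](U) → 5
  (σ[z='s'](U) ∪ π[b,z](U)) → 6

== RESULT ==
b | z
1 | r
3 | t
4 | r
4 | t
9 | s
9 | s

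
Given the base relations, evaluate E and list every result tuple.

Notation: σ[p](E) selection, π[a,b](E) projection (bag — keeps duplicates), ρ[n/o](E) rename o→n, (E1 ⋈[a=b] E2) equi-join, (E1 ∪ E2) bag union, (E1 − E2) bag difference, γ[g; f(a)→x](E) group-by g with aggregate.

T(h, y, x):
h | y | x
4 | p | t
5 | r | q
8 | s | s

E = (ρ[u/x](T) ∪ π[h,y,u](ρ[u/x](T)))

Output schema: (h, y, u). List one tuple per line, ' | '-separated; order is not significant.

Per-node cardinality:
  T → 3
  ρ[u/x](T) → 3
  T → 3
  ρ[u/x](T) → 3
  π[h,y,u](ρ[u/x](T)) → 3
  (ρ[u/x](T) ∪ π[h,y,u](ρ[u/x](T))) → 6

== RESULT ==
h | y | u
4 | p | t
4 | p | t
5 | r | q
5 | r | q
8 | s | s
8 | s | s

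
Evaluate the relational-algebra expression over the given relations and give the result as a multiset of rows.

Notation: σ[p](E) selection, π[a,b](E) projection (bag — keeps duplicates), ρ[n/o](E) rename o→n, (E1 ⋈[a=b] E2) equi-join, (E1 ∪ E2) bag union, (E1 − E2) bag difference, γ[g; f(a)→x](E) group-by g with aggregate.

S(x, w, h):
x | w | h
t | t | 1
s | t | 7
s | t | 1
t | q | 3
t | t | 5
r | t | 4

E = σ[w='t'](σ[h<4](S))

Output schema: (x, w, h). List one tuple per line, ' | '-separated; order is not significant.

Subexpression sizes:
  S → 6
  σ[h<4](S) → 3
  σ[w='t'](σ[h<4](S)) → 2

== RESULT ==
x | w | h
s | t | 1
t | t | 1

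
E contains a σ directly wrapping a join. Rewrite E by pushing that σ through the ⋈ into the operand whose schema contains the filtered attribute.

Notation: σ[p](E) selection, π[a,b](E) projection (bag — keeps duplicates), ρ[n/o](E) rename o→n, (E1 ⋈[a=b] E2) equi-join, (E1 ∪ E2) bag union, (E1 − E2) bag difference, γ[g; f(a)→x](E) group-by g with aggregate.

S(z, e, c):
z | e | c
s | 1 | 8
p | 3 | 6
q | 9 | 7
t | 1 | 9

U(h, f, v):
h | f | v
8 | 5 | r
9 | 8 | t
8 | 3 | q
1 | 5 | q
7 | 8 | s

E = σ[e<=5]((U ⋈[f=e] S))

σ filters on e, owned by the right side.
E' = (U ⋈[f=e] σ[e<=5](S))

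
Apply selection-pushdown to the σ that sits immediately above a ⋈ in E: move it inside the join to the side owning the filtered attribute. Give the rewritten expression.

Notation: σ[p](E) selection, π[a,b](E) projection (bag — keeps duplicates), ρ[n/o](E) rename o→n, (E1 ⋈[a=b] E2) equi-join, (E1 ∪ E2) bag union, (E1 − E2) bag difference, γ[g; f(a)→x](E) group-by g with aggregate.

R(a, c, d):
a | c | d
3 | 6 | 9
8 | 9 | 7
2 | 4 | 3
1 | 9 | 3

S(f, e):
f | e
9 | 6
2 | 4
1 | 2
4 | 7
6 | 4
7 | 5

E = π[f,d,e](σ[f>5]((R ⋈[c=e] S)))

σ filters on f, owned by the right side.
E' = π[f,d,e]((R ⋈[c=e] σ[f>5](S)))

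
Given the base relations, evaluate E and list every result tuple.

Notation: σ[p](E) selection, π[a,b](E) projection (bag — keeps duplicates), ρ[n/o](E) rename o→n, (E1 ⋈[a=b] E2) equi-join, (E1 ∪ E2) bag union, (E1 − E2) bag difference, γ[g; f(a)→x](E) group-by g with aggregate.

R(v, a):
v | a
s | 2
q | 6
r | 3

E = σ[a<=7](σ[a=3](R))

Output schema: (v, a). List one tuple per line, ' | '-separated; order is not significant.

Row counts bottom-up:
  R → 3
  σ[a=3](R) → 1
  σ[a<=7](σ[a=3](R)) → 1

== RESULT ==
v | a
r | 3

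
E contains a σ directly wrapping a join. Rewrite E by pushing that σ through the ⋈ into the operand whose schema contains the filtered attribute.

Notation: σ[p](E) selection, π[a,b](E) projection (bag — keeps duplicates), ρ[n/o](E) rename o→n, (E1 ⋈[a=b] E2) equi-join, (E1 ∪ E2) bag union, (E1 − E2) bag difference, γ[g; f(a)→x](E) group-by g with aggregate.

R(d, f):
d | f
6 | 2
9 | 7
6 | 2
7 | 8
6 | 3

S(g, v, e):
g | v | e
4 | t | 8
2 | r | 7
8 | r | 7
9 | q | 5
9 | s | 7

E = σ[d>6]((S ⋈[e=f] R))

σ filters on d, owned by the right side.
E' = (S ⋈[e=f] σ[d>6](R))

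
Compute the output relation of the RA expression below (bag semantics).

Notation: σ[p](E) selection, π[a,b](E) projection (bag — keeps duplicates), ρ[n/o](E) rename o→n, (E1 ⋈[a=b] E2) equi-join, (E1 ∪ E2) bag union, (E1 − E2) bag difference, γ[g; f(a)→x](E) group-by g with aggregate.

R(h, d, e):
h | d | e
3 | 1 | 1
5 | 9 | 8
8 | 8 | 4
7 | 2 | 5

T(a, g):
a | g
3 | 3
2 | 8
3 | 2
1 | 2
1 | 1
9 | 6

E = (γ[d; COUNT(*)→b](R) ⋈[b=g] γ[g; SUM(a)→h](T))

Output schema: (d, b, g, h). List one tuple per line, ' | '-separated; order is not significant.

Stepwise |·|:
  R → 4
  γ[d; COUNT(*)→b](R) → 4
  T → 6
  γ[g; SUM(a)→h](T) → 5
  (γ[d; COUNT(*)→b](R) ⋈[b=g] γ[g; SUM(a)→h](T)) → 4

== RESULT ==
d | b | g | h
1 | 1 | 1 | 1
2 | 1 | 1 | 1
8 | 1 | 1 | 1
9 | 1 | 1 | 1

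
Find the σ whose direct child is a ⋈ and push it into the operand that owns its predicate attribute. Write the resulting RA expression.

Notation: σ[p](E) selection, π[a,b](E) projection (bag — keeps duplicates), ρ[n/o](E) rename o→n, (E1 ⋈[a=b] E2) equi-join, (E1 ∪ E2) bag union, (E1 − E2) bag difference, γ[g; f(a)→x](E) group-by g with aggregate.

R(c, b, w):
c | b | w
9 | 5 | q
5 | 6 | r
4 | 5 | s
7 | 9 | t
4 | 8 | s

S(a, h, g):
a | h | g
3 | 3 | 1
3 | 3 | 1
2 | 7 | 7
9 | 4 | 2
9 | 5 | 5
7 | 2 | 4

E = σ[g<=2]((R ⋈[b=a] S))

σ filters on g, owned by the right side.
E' = (R ⋈[b=a] σ[g<=2](S))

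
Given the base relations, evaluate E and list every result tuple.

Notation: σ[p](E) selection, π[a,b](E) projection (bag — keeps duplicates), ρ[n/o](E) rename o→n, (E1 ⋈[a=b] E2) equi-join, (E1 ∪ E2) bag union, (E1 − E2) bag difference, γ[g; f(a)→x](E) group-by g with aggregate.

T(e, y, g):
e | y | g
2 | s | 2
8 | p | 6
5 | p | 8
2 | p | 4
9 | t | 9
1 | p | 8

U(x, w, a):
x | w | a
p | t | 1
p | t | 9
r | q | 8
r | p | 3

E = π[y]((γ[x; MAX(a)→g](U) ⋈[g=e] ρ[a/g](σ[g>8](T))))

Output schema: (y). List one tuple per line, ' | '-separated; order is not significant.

Stepwise |·|:
  U → 4
  γ[x; MAX(a)→g](U) → 2
  T → 6
  σ[g>8](T) → 1
  ρ[a/g](σ[g>8](T)) → 1
  (γ[x; MAX(a)→g](U) ⋈[g=e] ρ[a/g](σ[g>8](T))) → 1
  π[y]((γ[x; MAX(a)→g](U) ⋈[g=e] ρ[a/g](σ[g>8](T)))) → 1

== RESULT ==
y
t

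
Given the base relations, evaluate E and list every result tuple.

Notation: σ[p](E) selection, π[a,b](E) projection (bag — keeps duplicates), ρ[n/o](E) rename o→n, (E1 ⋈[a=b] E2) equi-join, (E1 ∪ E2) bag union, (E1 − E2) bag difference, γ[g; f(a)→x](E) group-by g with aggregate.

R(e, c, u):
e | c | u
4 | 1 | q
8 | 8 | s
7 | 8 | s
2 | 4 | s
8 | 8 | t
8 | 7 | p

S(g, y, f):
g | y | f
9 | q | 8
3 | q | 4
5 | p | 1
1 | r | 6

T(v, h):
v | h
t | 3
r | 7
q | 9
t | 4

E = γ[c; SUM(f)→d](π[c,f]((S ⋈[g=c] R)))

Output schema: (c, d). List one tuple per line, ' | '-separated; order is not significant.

Subexpression sizes:
  S → 4
  R → 6
  (S ⋈[g=c] R) → 1
  π[c,f]((S ⋈[g=c] R)) → 1
  γ[c; SUM(f)→d](π[c,f]((S ⋈[g=c] R))) → 1

== RESULT ==
c | d
1 | 6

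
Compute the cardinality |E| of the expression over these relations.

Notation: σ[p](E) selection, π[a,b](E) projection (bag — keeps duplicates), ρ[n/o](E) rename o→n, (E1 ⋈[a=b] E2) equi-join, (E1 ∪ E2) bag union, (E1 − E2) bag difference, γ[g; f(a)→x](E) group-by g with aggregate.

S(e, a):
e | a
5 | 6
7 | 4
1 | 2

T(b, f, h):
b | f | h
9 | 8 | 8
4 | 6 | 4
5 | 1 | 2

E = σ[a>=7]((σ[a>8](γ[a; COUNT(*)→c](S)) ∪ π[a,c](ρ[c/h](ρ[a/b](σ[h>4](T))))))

Subexpression sizes:
  S → 3
  γ[a; COUNT(*)→c](S) → 3
  σ[a>8](γ[a; COUNT(*)→c](S)) → 0
  T → 3
  σ[h>4](T) → 1
  ρ[a/b](σ[h>4](T)) → 1
  ρ[c/h](ρ[a/b](σ[h>4](T))) → 1
  π[a,c](ρ[c/h](ρ[a/b](σ[h>4](T)))) → 1
  (σ[a>8](γ[a; COUNT(*)→c](S)) ∪ π[a,c](ρ[c/h](ρ[a/b](σ[h>4](T))))) → 1
  σ[a>=7]((σ[a>8](γ[a; COUNT(*)→c](S)) ∪ π[a,c](ρ[c/h](ρ[a/b](σ[h>4](T)))))) → 1

|E| = 1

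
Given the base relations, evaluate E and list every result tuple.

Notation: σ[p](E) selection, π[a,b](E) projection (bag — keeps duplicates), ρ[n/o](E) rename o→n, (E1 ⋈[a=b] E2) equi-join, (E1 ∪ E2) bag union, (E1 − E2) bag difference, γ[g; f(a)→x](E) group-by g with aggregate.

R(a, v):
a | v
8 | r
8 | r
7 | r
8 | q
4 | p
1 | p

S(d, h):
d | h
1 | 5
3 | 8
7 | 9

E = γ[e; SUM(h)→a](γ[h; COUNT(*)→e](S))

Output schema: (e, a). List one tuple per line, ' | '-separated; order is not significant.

Stepwise |·|:
  S → 3
  γ[h; COUNT(*)→e](S) → 3
  γ[e; SUM(h)→a](γ[h; COUNT(*)→e](S)) → 1

== RESULT ==
e | a
1 | 22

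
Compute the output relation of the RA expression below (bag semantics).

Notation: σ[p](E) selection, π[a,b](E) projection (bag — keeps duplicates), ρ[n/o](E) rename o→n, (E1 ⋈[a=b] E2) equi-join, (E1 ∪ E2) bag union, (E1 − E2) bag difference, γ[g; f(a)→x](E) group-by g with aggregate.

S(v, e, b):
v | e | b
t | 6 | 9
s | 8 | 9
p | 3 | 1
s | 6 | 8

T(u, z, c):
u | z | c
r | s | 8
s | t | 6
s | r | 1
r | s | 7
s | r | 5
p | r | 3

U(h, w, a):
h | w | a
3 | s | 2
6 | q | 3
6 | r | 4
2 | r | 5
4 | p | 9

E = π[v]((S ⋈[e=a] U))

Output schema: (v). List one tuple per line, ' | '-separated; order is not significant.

Row counts bottom-up:
  S → 4
  U → 5
  (S ⋈[e=a] U) → 1
  π[v]((S ⋈[e=a] U)) → 1

== RESULT ==
v
p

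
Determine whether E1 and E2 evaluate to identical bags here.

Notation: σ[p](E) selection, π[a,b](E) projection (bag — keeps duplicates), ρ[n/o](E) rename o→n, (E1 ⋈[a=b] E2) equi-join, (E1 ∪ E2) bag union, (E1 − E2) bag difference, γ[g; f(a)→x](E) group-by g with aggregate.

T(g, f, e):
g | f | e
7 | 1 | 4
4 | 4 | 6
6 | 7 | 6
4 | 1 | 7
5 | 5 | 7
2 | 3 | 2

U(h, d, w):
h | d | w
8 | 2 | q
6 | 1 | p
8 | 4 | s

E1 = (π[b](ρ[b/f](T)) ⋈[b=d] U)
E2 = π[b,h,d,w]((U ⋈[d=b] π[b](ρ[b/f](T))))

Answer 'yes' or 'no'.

E1 stepwise |·|:
  T → 6
  ρ[b/f](T) → 6
  π[b](ρ[b/f](T)) → 6
  U → 3
  (π[b](ρ[b/f](T)) ⋈[b=d] U) → 3
E2 stepwise |·|:
  U → 3
  T → 6
  ρ[b/f](T) → 6
  π[b](ρ[b/f](T)) → 6
  (U ⋈[d=b] π[b](ρ[b/f](T))) → 3
  π[b,h,d,w]((U ⋈[d=b] π[b](ρ[b/f](T)))) → 3

E1 and E2 produce the same multiset:
b | h | d | w
1 | 6 | 1 | p
1 | 6 | 1 | p
4 | 8 | 4 | s

yes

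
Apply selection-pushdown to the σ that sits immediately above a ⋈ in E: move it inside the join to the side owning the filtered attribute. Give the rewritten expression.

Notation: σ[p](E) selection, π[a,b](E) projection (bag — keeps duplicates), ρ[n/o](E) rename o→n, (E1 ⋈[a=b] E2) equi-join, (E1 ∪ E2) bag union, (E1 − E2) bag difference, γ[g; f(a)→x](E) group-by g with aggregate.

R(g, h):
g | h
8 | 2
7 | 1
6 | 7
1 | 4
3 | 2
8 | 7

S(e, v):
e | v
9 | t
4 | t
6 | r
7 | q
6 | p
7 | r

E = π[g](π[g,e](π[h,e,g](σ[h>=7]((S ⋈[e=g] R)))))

σ filters on h, owned by the right side.
E' = π[g](π[g,e](π[h,e,g]((S ⋈[e=g] σ[h>=7](R)))))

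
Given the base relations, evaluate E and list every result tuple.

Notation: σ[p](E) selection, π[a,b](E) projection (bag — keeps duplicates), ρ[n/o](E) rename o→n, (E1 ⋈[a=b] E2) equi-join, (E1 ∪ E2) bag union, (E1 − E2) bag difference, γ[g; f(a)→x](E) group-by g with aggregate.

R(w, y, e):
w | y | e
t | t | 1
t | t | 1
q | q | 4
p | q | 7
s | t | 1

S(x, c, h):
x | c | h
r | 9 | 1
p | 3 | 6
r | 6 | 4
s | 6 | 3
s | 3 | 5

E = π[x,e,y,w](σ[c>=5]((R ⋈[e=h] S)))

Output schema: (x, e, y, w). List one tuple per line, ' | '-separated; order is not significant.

Stepwise |·|:
  R → 5
  S → 5
  (R ⋈[e=h] S) → 4
  σ[c>=5]((R ⋈[e=h] S)) → 4
  π[x,e,y,w](σ[c>=5]((R ⋈[e=h] S))) → 4

== RESULT ==
x | e | y | w
r | 1 | t | s
r | 1 | t | t
r | 1 | t | t
r | 4 | q | q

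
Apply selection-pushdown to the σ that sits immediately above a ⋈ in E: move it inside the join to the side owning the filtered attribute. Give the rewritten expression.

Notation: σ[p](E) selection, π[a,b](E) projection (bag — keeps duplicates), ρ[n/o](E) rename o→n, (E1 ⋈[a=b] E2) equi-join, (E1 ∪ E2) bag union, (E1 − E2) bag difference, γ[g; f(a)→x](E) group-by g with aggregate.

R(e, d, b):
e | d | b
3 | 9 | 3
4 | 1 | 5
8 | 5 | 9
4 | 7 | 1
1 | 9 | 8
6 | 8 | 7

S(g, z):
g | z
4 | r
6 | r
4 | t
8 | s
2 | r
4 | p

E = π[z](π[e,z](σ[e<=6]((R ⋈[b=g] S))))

σ filters on e, owned by the left side.
E' = π[z](π[e,z]((σ[e<=6](R) ⋈[b=g] S)))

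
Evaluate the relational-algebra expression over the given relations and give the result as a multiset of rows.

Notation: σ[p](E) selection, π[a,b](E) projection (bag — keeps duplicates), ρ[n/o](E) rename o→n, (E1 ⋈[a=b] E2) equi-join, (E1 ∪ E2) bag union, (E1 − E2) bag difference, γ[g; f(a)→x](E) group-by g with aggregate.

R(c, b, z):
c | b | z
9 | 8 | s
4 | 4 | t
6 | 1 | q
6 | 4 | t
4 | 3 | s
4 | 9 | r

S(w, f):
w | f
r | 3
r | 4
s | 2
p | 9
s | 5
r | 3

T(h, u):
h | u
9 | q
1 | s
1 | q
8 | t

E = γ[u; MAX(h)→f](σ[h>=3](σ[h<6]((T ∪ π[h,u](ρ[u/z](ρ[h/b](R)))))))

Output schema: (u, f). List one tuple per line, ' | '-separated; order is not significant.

Stepwise |·|:
  T → 4
  R → 6
  ρ[h/b](R) → 6
  ρ[u/z](ρ[h/b](R)) → 6
  π[h,u](ρ[u/z](ρ[h/b](R))) → 6
  (T ∪ π[h,u](ρ[u/z](ρ[h/b](R)))) → 10
  σ[h<6]((T ∪ π[h,u](ρ[u/z](ρ[h/b](R))))) → 6
  σ[h>=3](σ[h<6]((T ∪ π[h,u](ρ[u/z](ρ[h/b](R)))))) → 3
  γ[u; MAX(h)→f](σ[h>=3](σ[h<6]((T ∪ π[h,u](ρ[u/z](ρ[h/b](R))))))) → 2

== RESULT ==
u | f
s | 3
t | 4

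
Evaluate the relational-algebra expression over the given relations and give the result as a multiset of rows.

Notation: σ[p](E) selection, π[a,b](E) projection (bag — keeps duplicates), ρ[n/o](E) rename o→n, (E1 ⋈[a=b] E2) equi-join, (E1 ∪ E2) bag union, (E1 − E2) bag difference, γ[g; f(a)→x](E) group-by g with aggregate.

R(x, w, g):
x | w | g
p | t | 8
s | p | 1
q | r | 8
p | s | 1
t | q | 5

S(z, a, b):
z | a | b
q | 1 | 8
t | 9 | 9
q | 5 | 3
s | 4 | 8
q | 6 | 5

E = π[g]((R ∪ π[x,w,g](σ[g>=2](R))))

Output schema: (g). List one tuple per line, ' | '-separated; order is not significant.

Subexpression sizes:
  R → 5
  R → 5
  σ[g>=2](R) → 3
  π[x,w,g](σ[g>=2](R)) → 3
  (R ∪ π[x,w,g](σ[g>=2](R))) → 8
  π[g]((R ∪ π[x,w,g](σ[g>=2](R)))) → 8

== RESULT ==
g
1
1
5
5
8
8
8
8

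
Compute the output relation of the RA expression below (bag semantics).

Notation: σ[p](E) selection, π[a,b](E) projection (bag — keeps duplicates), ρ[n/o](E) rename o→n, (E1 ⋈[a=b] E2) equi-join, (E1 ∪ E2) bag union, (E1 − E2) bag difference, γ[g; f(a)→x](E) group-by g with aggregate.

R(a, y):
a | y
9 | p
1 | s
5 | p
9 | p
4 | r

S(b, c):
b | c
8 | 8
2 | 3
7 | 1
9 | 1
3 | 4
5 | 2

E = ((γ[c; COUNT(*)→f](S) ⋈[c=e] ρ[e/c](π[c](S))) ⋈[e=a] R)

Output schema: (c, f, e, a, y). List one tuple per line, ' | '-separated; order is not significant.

Per-node cardinality:
  S → 6
  γ[c; COUNT(*)→f](S) → 5
  S → 6
  π[c](S) → 6
  ρ[e/c](π[c](S)) → 6
  (γ[c; COUNT(*)→f](S) ⋈[c=e] ρ[e/c](π[c](S))) → 6
  R → 5
  ((γ[c; COUNT(*)→f](S) ⋈[c=e] ρ[e/c](π[c](S))) ⋈[e=a] R) → 3

== RESULT ==
c | f | e | a | y
1 | 2 | 1 | 1 | s
1 | 2 | 1 | 1 | s
4 | 1 | 4 | 4 | r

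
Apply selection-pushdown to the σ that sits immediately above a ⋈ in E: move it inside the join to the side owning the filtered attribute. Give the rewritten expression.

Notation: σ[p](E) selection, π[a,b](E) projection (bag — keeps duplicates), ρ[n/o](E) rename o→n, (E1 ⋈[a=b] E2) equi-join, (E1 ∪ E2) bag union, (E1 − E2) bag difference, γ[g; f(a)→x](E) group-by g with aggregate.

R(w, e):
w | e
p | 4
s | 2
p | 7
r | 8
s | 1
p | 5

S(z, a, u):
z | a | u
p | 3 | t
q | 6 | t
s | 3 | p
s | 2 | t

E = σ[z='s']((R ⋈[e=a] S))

σ filters on z, owned by the right side.
E' = (R ⋈[e=a] σ[z='s'](S))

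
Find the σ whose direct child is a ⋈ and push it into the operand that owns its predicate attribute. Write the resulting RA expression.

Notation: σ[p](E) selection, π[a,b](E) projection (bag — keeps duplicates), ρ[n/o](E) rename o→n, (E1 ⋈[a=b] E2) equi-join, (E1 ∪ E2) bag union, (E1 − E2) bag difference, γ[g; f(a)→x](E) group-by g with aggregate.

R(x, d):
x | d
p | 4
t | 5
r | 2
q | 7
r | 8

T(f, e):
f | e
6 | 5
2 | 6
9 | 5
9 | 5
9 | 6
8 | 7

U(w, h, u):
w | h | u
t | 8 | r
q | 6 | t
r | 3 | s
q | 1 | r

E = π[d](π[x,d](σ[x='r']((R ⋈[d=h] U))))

σ filters on x, owned by the left side.
E' = π[d](π[x,d]((σ[x='r'](R) ⋈[d=h] U)))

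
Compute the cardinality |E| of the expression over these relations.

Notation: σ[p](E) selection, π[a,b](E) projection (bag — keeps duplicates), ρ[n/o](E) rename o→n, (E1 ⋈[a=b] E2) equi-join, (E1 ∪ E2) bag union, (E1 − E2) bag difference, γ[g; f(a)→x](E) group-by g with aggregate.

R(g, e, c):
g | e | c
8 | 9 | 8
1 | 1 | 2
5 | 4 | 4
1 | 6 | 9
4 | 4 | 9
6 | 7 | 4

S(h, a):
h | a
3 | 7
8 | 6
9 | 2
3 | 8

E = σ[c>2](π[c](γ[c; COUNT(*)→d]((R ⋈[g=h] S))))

Row counts bottom-up:
  R → 6
  S → 4
  (R ⋈[g=h] S) → 1
  γ[c; COUNT(*)→d]((R ⋈[g=h] S)) → 1
  π[c](γ[c; COUNT(*)→d]((R ⋈[g=h] S))) → 1
  σ[c>2](π[c](γ[c; COUNT(*)→d]((R ⋈[g=h] S)))) → 1

|E| = 1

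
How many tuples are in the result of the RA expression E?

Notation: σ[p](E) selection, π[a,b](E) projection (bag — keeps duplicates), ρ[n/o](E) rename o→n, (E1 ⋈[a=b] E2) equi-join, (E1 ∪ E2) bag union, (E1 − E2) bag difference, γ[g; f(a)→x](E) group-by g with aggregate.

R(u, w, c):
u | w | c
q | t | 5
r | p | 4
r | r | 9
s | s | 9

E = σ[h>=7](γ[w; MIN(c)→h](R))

Stepwise |·|:
  R → 4
  γ[w; MIN(c)→h](R) → 4
  σ[h>=7](γ[w; MIN(c)→h](R)) → 2

|E| = 2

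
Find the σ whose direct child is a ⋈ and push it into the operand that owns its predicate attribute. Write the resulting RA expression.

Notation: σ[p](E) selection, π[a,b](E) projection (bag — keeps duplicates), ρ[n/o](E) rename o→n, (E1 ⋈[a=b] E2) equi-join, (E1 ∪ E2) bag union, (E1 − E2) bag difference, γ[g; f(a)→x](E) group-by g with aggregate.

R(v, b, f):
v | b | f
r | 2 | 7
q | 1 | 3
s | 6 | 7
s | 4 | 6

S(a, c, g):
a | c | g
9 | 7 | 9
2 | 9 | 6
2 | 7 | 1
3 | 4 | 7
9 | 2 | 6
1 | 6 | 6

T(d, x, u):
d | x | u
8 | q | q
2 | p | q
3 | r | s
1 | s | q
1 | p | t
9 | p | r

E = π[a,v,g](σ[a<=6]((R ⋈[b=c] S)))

σ filters on a, owned by the right side.
E' = π[a,v,g]((R ⋈[b=c] σ[a<=6](S)))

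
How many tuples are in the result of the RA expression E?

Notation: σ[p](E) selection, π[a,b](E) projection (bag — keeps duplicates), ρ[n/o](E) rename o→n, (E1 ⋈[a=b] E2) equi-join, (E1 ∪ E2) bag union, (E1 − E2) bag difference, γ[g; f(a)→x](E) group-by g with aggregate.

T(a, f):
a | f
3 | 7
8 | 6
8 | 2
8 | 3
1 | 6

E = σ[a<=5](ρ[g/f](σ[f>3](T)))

Stepwise |·|:
  T → 5
  σ[f>3](T) → 3
  ρ[g/f](σ[f>3](T)) → 3
  σ[a<=5](ρ[g/f](σ[f>3](T))) → 2

|E| = 2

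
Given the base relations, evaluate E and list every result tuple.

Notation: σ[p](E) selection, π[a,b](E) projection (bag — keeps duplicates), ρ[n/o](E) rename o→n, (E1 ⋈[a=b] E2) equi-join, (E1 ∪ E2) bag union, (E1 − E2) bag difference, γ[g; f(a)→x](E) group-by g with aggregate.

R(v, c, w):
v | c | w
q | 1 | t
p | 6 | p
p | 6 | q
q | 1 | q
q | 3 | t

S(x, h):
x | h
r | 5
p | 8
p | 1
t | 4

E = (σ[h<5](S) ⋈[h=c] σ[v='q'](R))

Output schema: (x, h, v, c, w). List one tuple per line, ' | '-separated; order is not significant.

Row counts bottom-up:
  S → 4
  σ[h<5](S) → 2
  R → 5
  σ[v='q'](R) → 3
  (σ[h<5](S) ⋈[h=c] σ[v='q'](R)) → 2

== RESULT ==
x | h | v | c | w
p | 1 | q | 1 | q
p | 1 | q | 1 | t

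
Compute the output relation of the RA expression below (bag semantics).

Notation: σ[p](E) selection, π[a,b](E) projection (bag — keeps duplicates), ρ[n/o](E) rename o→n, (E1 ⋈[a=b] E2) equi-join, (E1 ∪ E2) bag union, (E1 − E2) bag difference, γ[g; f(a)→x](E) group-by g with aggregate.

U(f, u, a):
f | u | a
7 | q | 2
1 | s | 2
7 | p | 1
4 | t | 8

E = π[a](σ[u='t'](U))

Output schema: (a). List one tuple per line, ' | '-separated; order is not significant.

Subexpression sizes:
  U → 4
  σ[u='t'](U) → 1
  π[a](σ[u='t'](U)) → 1

== RESULT ==
a
8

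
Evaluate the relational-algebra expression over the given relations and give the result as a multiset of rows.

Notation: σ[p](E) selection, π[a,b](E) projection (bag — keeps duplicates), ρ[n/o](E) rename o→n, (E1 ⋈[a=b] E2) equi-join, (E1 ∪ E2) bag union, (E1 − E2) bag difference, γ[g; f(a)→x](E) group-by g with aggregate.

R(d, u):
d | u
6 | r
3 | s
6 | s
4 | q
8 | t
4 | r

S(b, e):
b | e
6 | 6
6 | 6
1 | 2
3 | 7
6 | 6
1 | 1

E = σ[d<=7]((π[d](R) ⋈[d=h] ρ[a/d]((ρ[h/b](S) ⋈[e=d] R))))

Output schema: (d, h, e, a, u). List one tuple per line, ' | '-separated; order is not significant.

Per-node cardinality:
  R → 6
  π[d](R) → 6
  S → 6
  ρ[h/b](S) → 6
  R → 6
  (ρ[h/b](S) ⋈[e=d] R) → 6
  ρ[a/d]((ρ[h/b](S) ⋈[e=d] R)) → 6
  (π[d](R) ⋈[d=h] ρ[a/d]((ρ[h/b](S) ⋈[e=d] R))) → 12
  σ[d<=7]((π[d](R) ⋈[d=h] ρ[a/d]((ρ[h/b](S) ⋈[e=d] R)))) → 12

== RESULT ==
d | h | e | a | u
6 | 6 | 6 | 6 | r
6 | 6 | 6 | 6 | r
6 | 6 | 6 | 6 | r
6 | 6 | 6 | 6 | r
6 | 6 | 6 | 6 | r
6 | 6 | 6 | 6 | r
6 | 6 | 6 | 6 | s
6 | 6 | 6 | 6 | s
6 | 6 | 6 | 6 | s
6 | 6 | 6 | 6 | s
6 | 6 | 6 | 6 | s
6 | 6 | 6 | 6 | s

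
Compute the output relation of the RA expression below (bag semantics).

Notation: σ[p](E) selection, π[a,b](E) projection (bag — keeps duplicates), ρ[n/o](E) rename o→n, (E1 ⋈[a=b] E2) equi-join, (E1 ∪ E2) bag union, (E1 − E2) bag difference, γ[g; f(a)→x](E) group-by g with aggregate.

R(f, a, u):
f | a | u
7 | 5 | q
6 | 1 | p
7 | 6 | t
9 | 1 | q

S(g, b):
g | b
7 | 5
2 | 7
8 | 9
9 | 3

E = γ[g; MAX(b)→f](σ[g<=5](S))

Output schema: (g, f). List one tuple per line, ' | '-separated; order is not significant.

Stepwise |·|:
  S → 4
  σ[g<=5](S) → 1
  γ[g; MAX(b)→f](σ[g<=5](S)) → 1

== RESULT ==
g | f
2 | 7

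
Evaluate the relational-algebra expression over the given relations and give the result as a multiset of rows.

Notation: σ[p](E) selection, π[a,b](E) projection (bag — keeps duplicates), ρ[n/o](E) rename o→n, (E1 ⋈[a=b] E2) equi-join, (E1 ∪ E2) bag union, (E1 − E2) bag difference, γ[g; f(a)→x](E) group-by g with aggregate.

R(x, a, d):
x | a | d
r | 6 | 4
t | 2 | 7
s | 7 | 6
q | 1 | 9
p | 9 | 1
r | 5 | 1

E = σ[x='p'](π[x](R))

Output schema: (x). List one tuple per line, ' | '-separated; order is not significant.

Per-node cardinality:
  R → 6
  π[x](R) → 6
  σ[x='p'](π[x](R)) → 1

== RESULT ==
x
p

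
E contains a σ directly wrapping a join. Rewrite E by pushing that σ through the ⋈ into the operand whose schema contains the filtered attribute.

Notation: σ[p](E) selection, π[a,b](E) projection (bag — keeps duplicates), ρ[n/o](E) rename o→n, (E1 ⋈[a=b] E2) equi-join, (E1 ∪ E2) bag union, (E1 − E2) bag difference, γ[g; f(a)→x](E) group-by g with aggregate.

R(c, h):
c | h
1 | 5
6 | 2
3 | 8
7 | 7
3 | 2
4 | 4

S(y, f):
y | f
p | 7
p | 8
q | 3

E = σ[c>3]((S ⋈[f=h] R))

σ filters on c, owned by the right side.
E' = (S ⋈[f=h] σ[c>3](R))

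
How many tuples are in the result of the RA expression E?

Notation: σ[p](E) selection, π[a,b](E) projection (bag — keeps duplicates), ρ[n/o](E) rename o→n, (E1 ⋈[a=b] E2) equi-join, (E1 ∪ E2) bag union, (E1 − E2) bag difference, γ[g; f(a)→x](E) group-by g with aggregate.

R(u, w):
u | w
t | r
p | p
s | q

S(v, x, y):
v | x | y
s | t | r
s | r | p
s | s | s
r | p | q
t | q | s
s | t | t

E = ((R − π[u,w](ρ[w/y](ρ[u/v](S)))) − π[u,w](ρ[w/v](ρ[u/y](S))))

Row counts bottom-up:
  R → 3
  S → 6
  ρ[u/v](S) → 6
  ρ[w/y](ρ[u/v](S)) → 6
  π[u,w](ρ[w/y](ρ[u/v](S))) → 6
  (R − π[u,w](ρ[w/y](ρ[u/v](S)))) → 3
  S → 6
  ρ[u/y](S) → 6
  ρ[w/v](ρ[u/y](S)) → 6
  π[u,w](ρ[w/v](ρ[u/y](S))) → 6
  ((R − π[u,w](ρ[w/y](ρ[u/v](S)))) − π[u,w](ρ[w/v](ρ[u/y](S)))) → 3

|E| = 3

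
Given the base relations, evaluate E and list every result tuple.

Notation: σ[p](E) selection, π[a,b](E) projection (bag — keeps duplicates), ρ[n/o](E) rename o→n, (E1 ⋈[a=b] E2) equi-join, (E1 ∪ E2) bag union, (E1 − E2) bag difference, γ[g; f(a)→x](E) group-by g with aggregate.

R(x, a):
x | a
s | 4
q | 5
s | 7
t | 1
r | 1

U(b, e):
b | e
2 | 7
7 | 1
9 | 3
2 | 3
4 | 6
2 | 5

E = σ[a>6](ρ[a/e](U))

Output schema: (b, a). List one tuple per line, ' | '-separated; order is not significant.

Per-node cardinality:
  U → 6
  ρ[a/e](U) → 6
  σ[a>6](ρ[a/e](U)) → 1

== RESULT ==
b | a
2 | 7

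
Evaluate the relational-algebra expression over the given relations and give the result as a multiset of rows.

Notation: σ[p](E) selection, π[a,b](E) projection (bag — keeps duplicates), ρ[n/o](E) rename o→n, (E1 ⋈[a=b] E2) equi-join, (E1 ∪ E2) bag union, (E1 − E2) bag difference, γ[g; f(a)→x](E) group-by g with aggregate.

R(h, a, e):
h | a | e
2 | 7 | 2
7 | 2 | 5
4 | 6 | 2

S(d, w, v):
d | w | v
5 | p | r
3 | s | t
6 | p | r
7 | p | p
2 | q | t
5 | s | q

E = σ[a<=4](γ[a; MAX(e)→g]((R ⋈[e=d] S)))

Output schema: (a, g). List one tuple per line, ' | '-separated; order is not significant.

Per-node cardinality:
  R → 3
  S → 6
  (R ⋈[e=d] S) → 4
  γ[a; MAX(e)→g]((R ⋈[e=d] S)) → 3
  σ[a<=4](γ[a; MAX(e)→g]((R ⋈[e=d] S))) → 1

== RESULT ==
a | g
2 | 5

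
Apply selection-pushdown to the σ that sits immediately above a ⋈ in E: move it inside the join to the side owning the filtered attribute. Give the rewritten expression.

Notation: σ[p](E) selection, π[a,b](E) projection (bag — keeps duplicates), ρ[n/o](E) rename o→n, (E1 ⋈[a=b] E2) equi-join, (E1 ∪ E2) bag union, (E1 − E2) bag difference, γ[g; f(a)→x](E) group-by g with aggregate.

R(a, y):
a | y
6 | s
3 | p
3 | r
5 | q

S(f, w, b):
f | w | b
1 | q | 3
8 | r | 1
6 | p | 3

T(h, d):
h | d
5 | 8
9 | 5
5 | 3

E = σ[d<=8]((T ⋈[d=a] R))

σ filters on d, owned by the left side.
E' = (σ[d<=8](T) ⋈[d=a] R)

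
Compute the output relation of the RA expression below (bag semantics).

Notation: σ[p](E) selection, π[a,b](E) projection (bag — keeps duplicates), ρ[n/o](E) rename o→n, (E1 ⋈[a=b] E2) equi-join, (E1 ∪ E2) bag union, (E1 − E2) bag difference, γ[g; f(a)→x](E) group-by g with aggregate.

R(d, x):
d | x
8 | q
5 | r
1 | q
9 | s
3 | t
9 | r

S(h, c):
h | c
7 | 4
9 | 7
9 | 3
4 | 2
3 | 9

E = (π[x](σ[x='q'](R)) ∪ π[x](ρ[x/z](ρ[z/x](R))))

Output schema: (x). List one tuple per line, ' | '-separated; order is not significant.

Stepwise |·|:
  R → 6
  σ[x='q'](R) → 2
  π[x](σ[x='q'](R)) → 2
  R → 6
  ρ[z/x](R) → 6
  ρ[x/z](ρ[z/x](R)) → 6
  π[x](ρ[x/z](ρ[z/x](R))) → 6
  (π[x](σ[x='q'](R)) ∪ π[x](ρ[x/z](ρ[z/x](R)))) → 8

== RESULT ==
x
q
q
q
q
r
r
s
t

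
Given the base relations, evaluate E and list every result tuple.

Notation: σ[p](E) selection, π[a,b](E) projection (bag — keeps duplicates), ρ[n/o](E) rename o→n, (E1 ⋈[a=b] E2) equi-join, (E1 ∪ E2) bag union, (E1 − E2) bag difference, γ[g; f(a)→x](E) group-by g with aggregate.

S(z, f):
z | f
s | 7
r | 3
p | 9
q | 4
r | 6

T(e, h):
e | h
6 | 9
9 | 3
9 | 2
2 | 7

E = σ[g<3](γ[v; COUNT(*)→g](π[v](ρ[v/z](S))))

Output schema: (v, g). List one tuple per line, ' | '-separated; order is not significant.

Stepwise |·|:
  S → 5
  ρ[v/z](S) → 5
  π[v](ρ[v/z](S)) → 5
  γ[v; COUNT(*)→g](π[v](ρ[v/z](S))) → 4
  σ[g<3](γ[v; COUNT(*)→g](π[v](ρ[v/z](S)))) → 4

== RESULT ==
v | g
p | 1
q | 1
r | 2
s | 1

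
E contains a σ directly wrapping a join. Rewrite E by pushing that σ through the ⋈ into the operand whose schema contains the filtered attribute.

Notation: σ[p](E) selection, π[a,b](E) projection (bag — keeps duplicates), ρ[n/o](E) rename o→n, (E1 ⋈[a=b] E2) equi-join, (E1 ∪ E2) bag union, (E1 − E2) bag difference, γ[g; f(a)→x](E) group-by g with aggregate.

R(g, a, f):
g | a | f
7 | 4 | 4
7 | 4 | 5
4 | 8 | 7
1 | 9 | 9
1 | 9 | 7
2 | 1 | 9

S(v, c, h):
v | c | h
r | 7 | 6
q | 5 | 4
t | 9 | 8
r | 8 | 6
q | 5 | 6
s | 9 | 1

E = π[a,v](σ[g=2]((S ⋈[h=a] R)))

σ filters on g, owned by the right side.
E' = π[a,v]((S ⋈[h=a] σ[g=2](R)))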